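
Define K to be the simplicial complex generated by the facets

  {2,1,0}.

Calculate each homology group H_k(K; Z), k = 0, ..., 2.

H_0 = Z,  H_1 = 0,  H_2 = 0.

Fix the vertex order 0 < 1 < 2 and write every simplex with vertices in increasing order. Then dim K = 2 and the simplices of K are:

  0-simplices (3): [0], [1], [2]
  1-simplices (3): [0,1], [0,2], [1,2]
  2-simplices (1): [0,1,2]

so the chain groups are C_0 ≅ Z^3, C_1 ≅ Z^3, C_2 ≅ Z^1.

Boundary ∂_1: C_1 → C_0 sends each edge [p,q] (with p < q) to q − p. For instance
  ∂[0,1] = [1] − [0].
This gives a 3×3 integer matrix of rank 2; reducing to Smith normal form yields diagonal entries (1,1).

The boundary map ∂_2: C_2 → C_1 acts by ∂[p,q,r] = [q,r] − [p,r] + [p,q]. For instance
  ∂[0,1,2] = [1,2] − [0,2] + [0,1].
The 3×1 boundary matrix has rank 1 and Smith normal form diag(1).

Computing H_k = (kernel of ∂_k) / (image of ∂_{k+1}):

  H_0: rank C_0 − rank ∂_1 = 3 − 2 = 1, and the invariant factors of ∂_1 are all 1, so H_0 = Z.
  H_1: rank ker ∂_1 − rank ∂_2 = (3 − 2) − 1 = 0, and the invariant factors of ∂_2 are all 1, so H_1 = 0.
  H_2: rank ker ∂_2 − rank ∂_3 = (1 − 1) − 0 = 0, and there is no ∂_3, so H_2 = 0.

As a check, the Euler characteristic is 3 − 3 + 1 = 1, which agrees with 1 − 0 + 0 = 1.
(K is a triangulation of the 2-simplex.)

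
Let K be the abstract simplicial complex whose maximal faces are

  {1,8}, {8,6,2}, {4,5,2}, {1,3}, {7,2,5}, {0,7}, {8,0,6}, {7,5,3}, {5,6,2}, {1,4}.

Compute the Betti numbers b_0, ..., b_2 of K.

b_0 = 1, b_1 = 3, b_2 = 0.

Take the total order 0 < 1 < 2 < 3 < 4 < 5 < 6 < 7 < 8 on the vertex set. Then K (dimension 2) consists of the simplices:

  0-simplices (9): [0], [1], [2], [3], [4], [5], [6], [7], [8]
  1-simplices (17): [0,6], [0,7], [0,8], [1,3], [1,4], [1,8], [2,4], [2,5], [2,6], [2,7], [2,8], [3,5], [3,7], [4,5], [5,6], [5,7], [6,8]
  2-simplices (6): [0,6,8], [2,4,5], [2,5,6], [2,5,7], [2,6,8], [3,5,7]

Hence C_0 ≅ Z^9, C_1 ≅ Z^17, C_2 ≅ Z^6.

∂_1: C_1 → C_0 maps an edge to its endpoints' difference, ∂[p,q] = q − p. For instance
  ∂[1,3] = [3] − [1].
The resulting 9×17 matrix has rank 8, and its Smith normal form has invariant factors (1,1,1,1,1,1,1,1).

Boundary ∂_2: C_2 → C_1 maps a triangle to the signed sum of its edges. For instance
  ∂[2,4,5] = [4,5] − [2,5] + [2,4],
  ∂[2,6,8] = [6,8] − [2,8] + [2,6].
This gives a 17×6 integer matrix of rank 6; reducing to Smith normal form yields diagonal entries (1,1,1,1,1,1).

From H_k ≅ ker(∂_k) / im(∂_{k+1}) we obtain:

  H_0: rank C_0 − rank ∂_1 = 9 − 8 = 1, and the invariant factors of ∂_1 are all 1, so H_0 ≅ Z.
  H_1: rank ker ∂_1 − rank ∂_2 = (17 − 8) − 6 = 3, and the invariant factors of ∂_2 are all 1, so H_1 ≅ Z^3.
  H_2: rank ker ∂_2 − rank ∂_3 = (6 − 6) − 0 = 0, and there is no ∂_3, so H_2 ≅ 0.

Hence the Betti numbers are b_0 = 1, b_1 = 3, b_2 = 0.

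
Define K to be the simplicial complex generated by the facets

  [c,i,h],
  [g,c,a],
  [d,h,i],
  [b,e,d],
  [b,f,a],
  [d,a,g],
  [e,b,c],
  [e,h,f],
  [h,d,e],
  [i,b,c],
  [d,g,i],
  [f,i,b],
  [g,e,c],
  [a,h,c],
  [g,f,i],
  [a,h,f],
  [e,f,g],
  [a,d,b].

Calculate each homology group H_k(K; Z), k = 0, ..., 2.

We work with the vertex ordering a < b < c < d < e < f < g < h < i. The simplices of K, each written with vertices in increasing order, are:

  0-simplices (9): a, b, c, d, e, f, g, h, i
  1-simplices (27): ab, ac, ad, af, ag, ah, bc, bd, be, bf, bi, ce, cg, ch, ci, de, dg, dh, di, ef, eg, eh, fg, fh, fi, gi, hi
  2-simplices (18): abd, abf, acg, ach, adg, afh, bce, bci, bde, bfi, ceg, chi, deh, dgi, dhi, efg, efh, fgi

giving chain groups C_0 ≅ Z^9, C_1 ≅ Z^27, C_2 ≅ Z^18.

∂_1: C_1 → C_0 is given by ∂[p,q] = [q] − [p].
As a 9×27 matrix over Z this has rank 8, with invariant factors (1,1,1,1,1,1,1,1).

Boundary ∂_2: C_2 → C_1 sends each 2-simplex [p,q,r] to [q,r] − [p,r] + [p,q]. For instance
  ∂bfi = fi − bi + bf,
  ∂dgi = gi − di + dg.
This gives a 27×18 integer matrix of rank 17; reducing to Smith normal form yields diagonal entries (1,1,1,1,1,1,1,1,1,1,1,1,1,1,1,1,1).

From H_k ≅ ker(∂_k) / im(∂_{k+1}) we obtain:

  H_0: rank C_0 − rank ∂_1 = 9 − 8 = 1, and the invariant factors of ∂_1 are all 1, so H_0 ≅ Z.
  H_1: rank ker ∂_1 − rank ∂_2 = (27 − 8) − 17 = 2, and the invariant factors of ∂_2 are all 1, so H_1 ≅ Z^2.
  H_2: rank ker ∂_2 − rank ∂_3 = (18 − 17) − 0 = 1, and there is no ∂_3, so H_2 ≅ Z.

As a check, the Euler characteristic is 9 − 27 + 18 = 0, which agrees with 1 − 2 + 1 = 0.

H_0 ≅ Z,  H_1 ≅ Z^2,  H_2 ≅ Z.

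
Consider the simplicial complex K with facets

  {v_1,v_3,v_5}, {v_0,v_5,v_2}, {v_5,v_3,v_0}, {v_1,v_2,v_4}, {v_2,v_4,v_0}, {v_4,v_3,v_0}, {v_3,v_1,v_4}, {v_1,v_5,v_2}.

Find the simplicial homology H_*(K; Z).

H_0 = Z,  H_1 = 0,  H_2 = Z.

K has 6 vertices, 12 edges, 8 triangles.
rank ∂_0 = 0, rank ∂_1 = 5 ⇒ b_0 = 6 − 0 − 5 = 1; all invariant factors of ∂_1 are 1 so no torsion. So H_0 ≅ Z.
rank ∂_1 = 5, rank ∂_2 = 7 ⇒ b_1 = 12 − 5 − 7 = 0; all invariant factors of ∂_2 are 1 so no torsion. So H_1 ≅ 0.
rank ∂_2 = 7, rank ∂_3 = 0 ⇒ b_2 = 8 − 7 − 0 = 1. So H_2 ≅ Z.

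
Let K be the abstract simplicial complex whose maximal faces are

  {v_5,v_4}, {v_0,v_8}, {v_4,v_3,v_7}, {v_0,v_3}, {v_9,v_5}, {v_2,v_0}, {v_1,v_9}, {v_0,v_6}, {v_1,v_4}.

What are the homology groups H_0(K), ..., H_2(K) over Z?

H_0 = Z,  H_1 = Z,  H_2 = 0.

K has 10 vertices, 11 edges, 1 triangle.
rank ∂_0 = 0, rank ∂_1 = 9 ⇒ b_0 = 10 − 0 − 9 = 1; all invariant factors of ∂_1 are 1 so no torsion. So H_0 ≅ Z.
rank ∂_1 = 9, rank ∂_2 = 1 ⇒ b_1 = 11 − 9 − 1 = 1; all invariant factors of ∂_2 are 1 so no torsion. So H_1 ≅ Z.
rank ∂_2 = 1, rank ∂_3 = 0 ⇒ b_2 = 1 − 1 − 0 = 0. So H_2 ≅ 0.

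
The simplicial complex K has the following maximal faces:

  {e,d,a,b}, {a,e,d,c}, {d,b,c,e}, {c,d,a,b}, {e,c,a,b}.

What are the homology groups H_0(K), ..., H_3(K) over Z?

Take the total order a < b < c < d < e on the vertex set. Then K (dimension 3) consists of the simplices:

  0-simplices (5): a, b, c, d, e
  1-simplices (10): ab, ac, ad, ae, bc, bd, be, cd, ce, de
  2-simplices (10): abc, abd, abe, acd, ace, ade, bcd, bce, bde, cde
  3-simplices (5): abcd, abce, abde, acde, bcde

giving chain groups C_0 ≅ Z^5, C_1 ≅ Z^10, C_2 ≅ Z^10, C_3 ≅ Z^5.

Boundary ∂_1: C_1 → C_0 maps an edge to its endpoints' difference, ∂[p,q] = q − p.
As a 5×10 matrix over Z this has rank 4, with invariant factors (1,1,1,1).

∂_2: C_2 → C_1 acts by ∂[p,q,r] = [q,r] − [p,r] + [p,q]. For instance
  ∂ade = de − ae + ad,
  ∂bde = de − be + bd.
The resulting 10×10 matrix has rank 6, and its Smith normal form has invariant factors (1,1,1,1,1,1).

Boundary ∂_3: C_3 → C_2 sends each 3-simplex σ to the alternating sum Σ_i (−1)^i (σ with its i-th vertex removed). For instance
  ∂bcde = cde − bde + bce − bcd,
  ∂abcd = bcd − acd + abd − abc.
As a 10×5 matrix over Z this has rank 4, with invariant factors (1,1,1,1).

Reading off H_k = ker ∂_k / im ∂_{k+1}:

  H_0: rank C_0 − rank ∂_1 = 5 − 4 = 1, and the invariant factors of ∂_1 are all 1, so H_0 = Z.
  H_1: rank ker ∂_1 − rank ∂_2 = (10 − 4) − 6 = 0, and the invariant factors of ∂_2 are all 1, so H_1 = 0.
  H_2: rank ker ∂_2 − rank ∂_3 = (10 − 6) − 4 = 0, and the invariant factors of ∂_3 are all 1, so H_2 = 0.
  H_3: rank ker ∂_3 − rank ∂_4 = (5 − 4) − 0 = 1, and there is no ∂_4, so H_3 = Z.

As a check, the Euler characteristic is 5 − 10 + 10 − 5 = 0, which agrees with 1 − 0 + 0 − 1 = 0.

H_0 = Z,  H_1 = 0,  H_2 = 0,  H_3 = Z.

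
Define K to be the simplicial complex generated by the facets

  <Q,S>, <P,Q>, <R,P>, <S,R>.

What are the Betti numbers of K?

b_0 = 1, b_1 = 1.

Fix the vertex order P < Q < R < S and write every simplex with vertices in increasing order. Then dim K = 1 and the simplices of K are:

  0-simplices (4): P, Q, R, S
  1-simplices (4): PQ, PR, QS, RS

so the chain groups are C_0 ≅ Z^4, C_1 ≅ Z^4.

The boundary map ∂_1: C_1 → C_0 sends each edge [p,q] (with p < q) to q − p. For instance
  ∂RS = S − R.
As a 4×4 matrix over Z this has rank 3, with invariant factors (1,1,1).

From H_k ≅ ker(∂_k) / im(∂_{k+1}) we obtain:

  H_0: rank C_0 − rank ∂_1 = 4 − 3 = 1, and the invariant factors of ∂_1 are all 1, so H_0 ≅ Z.
  H_1: rank ker ∂_1 − rank ∂_2 = (4 − 3) − 0 = 1, and there is no ∂_2, so H_1 ≅ Z.

Hence the Betti numbers are b_0 = 1, b_1 = 1.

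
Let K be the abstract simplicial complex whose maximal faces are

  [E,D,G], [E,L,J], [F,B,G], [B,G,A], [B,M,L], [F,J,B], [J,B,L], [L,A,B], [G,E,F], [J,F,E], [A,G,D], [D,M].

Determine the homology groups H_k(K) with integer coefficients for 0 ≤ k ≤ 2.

H_0 = Z,  H_1 = Z,  H_2 = 0.

We work with the vertex ordering A < B < D < E < F < G < J < L < M. The simplices of K, each written with vertices in increasing order, are:

  0-simplices (9): A, B, D, E, F, G, J, L, M
  1-simplices (20): AB, AD, AG, AL, BF, BG, BJ, BL, BM, DE, DG, DM, EF, EG, EJ, EL, FG, FJ, JL, LM
  2-simplices (11): ABG, ABL, ADG, BFG, BFJ, BJL, BLM, DEG, EFG, EFJ, EJL

giving chain groups C_0 ≅ Z^9, C_1 ≅ Z^20, C_2 ≅ Z^11.

∂_1: C_1 → C_0 sends each edge [p,q] (with p < q) to q − p.
This gives a 9×20 integer matrix of rank 8; reducing to Smith normal form yields diagonal entries (1,1,1,1,1,1,1,1).

Boundary ∂_2: C_2 → C_1 sends each 2-simplex [p,q,r] to [q,r] − [p,r] + [p,q]. For instance
  ∂EFG = FG − EG + EF,
  ∂BFJ = FJ − BJ + BF.
The 20×11 boundary matrix has rank 11 and Smith normal form diag(1,1,1,1,1,1,1,1,1,1,1).

From H_k ≅ ker(∂_k) / im(∂_{k+1}) we obtain:

  H_0: rank C_0 − rank ∂_1 = 9 − 8 = 1, and the invariant factors of ∂_1 are all 1, so H_0 = Z.
  H_1: rank ker ∂_1 − rank ∂_2 = (20 − 8) − 11 = 1, and the invariant factors of ∂_2 are all 1, so H_1 = Z.
  H_2: rank ker ∂_2 − rank ∂_3 = (11 − 11) − 0 = 0, and there is no ∂_3, so H_2 = 0.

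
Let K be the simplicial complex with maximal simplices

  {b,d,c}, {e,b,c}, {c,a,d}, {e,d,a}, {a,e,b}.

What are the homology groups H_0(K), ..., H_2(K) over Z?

We work with the vertex ordering a < b < c < d < e. The simplices of K, each written with vertices in increasing order, are:

  0-simplices (5): a, b, c, d, e
  1-simplices (10): ab, ac, ad, ae, bc, bd, be, cd, ce, de
  2-simplices (5): abe, acd, ade, bcd, bce

so the chain groups are C_0 ≅ Z^5, C_1 ≅ Z^10, C_2 ≅ Z^5.

∂_1: C_1 → C_0 sends each edge [p,q] (with p < q) to q − p.
The 5×10 boundary matrix has rank 4 and Smith normal form diag(1,1,1,1).

The boundary map ∂_2: C_2 → C_1 maps a triangle to the signed sum of its edges. For instance
  ∂ade = de − ae + ad,
  ∂bcd = cd − bd + bc.
As a 10×5 matrix over Z this has rank 5, with invariant factors (1,1,1,1,1).

Computing H_k = (kernel of ∂_k) / (image of ∂_{k+1}):

  H_0: rank C_0 − rank ∂_1 = 5 − 4 = 1, and the invariant factors of ∂_1 are all 1, so H_0 ≅ Z.
  H_1: rank ker ∂_1 − rank ∂_2 = (10 − 4) − 5 = 1, and the invariant factors of ∂_2 are all 1, so H_1 ≅ Z.
  H_2: rank ker ∂_2 − rank ∂_3 = (5 − 5) − 0 = 0, and there is no ∂_3, so H_2 ≅ 0.

As a check, the Euler characteristic is 5 − 10 + 5 = 0, which agrees with 1 − 1 + 0 = 0.
(K is a triangulation of the Möbius band.)

H_0 = Z,  H_1 = Z,  H_2 = 0.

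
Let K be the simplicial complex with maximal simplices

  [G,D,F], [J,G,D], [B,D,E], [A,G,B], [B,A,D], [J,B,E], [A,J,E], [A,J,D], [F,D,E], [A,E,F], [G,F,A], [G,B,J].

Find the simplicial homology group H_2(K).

H_2 = 0.

We work with the vertex ordering A < B < D < E < F < G < J. The simplices of K, each written with vertices in increasing order, are:

  0-simplices (7): A, B, D, E, F, G, J
  1-simplices (18): AB, AD, AE, AF, AG, AJ, BD, BE, BG, BJ, DE, DF, DG, DJ, EF, EJ, FG, GJ
  2-simplices (12): ABD, ABG, ADJ, AEF, AEJ, AFG, BDE, BEJ, BGJ, DEF, DFG, DGJ

Hence C_0 ≅ Z^7, C_1 ≅ Z^18, C_2 ≅ Z^12.

Boundary ∂_1: C_1 → C_0 sends each edge [p,q] (with p < q) to q − p.
This gives a 7×18 integer matrix of rank 6; reducing to Smith normal form yields diagonal entries (1,1,1,1,1,1).

Boundary ∂_2: C_2 → C_1 sends each 2-simplex [p,q,r] to [q,r] − [p,r] + [p,q]. For instance
  ∂BDE = DE − BE + BD,
  ∂DEF = EF − DF + DE.
The resulting 18×12 matrix has rank 12, and its Smith normal form has invariant factors (1,1,1,1,1,1,1,1,1,1,1,2).

Now H_k = ker ∂_k / im ∂_{k+1}, so:

  H_2: rank ker ∂_2 − rank ∂_3 = (12 − 12) − 0 = 0, and there is no ∂_3, so H_2 ≅ 0.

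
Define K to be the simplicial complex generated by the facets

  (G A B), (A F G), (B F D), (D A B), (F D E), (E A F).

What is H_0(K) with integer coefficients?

Take the total order A < B < D < E < F < G on the vertex set. Then K (dimension 2) consists of the simplices:

  0-simplices (6): A, B, D, E, F, G
  1-simplices (12): AB, AD, AE, AF, AG, BD, BF, BG, DE, DF, EF, FG
  2-simplices (6): ABD, ABG, AEF, AFG, BDF, DEF

Hence C_0 ≅ Z^6, C_1 ≅ Z^12, C_2 ≅ Z^6.

Boundary ∂_1: C_1 → C_0 is given by ∂[p,q] = [q] − [p]. For instance
  ∂BD = D − B.
This gives a 6×12 integer matrix of rank 5; reducing to Smith normal form yields diagonal entries (1,1,1,1,1).

Boundary ∂_2: C_2 → C_1 maps a triangle to the signed sum of its edges. For instance
  ∂DEF = EF − DF + DE,
  ∂ABG = BG − AG + AB.
The resulting 12×6 matrix has rank 6, and its Smith normal form has invariant factors (1,1,1,1,1,1).

Now H_k = ker ∂_k / im ∂_{k+1}, so:

  H_0: rank C_0 − rank ∂_1 = 6 − 5 = 1, and the invariant factors of ∂_1 are all 1, so H_0 ≅ Z.

(K is a triangulation of the cylinder S^1 x I.)

H_0 ≅ Z.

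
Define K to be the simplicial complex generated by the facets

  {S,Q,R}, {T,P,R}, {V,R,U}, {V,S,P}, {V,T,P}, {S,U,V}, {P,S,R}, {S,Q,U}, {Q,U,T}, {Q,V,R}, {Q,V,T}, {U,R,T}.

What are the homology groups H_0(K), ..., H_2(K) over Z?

Fix the vertex order P < Q < R < S < T < U < V and write every simplex with vertices in increasing order. Then dim K = 2 and the simplices of K are:

  0-simplices (7): P, Q, R, S, T, U, V
  1-simplices (18): PR, PS, PT, PV, QR, QS, QT, QU, QV, RS, RT, RU, RV, SU, SV, TU, TV, UV
  2-simplices (12): PRS, PRT, PSV, PTV, QRS, QRV, QSU, QTU, QTV, RTU, RUV, SUV

so the chain groups are C_0 ≅ Z^7, C_1 ≅ Z^18, C_2 ≅ Z^12.

Boundary ∂_1: C_1 → C_0 is given by ∂[p,q] = [q] − [p]. For instance
  ∂QT = T − Q.
The resulting 7×18 matrix has rank 6, and its Smith normal form has invariant factors (1,1,1,1,1,1).

∂_2: C_2 → C_1 acts by ∂[p,q,r] = [q,r] − [p,r] + [p,q]. For instance
  ∂QTU = TU − QU + QT,
  ∂SUV = UV − SV + SU.
This gives a 18×12 integer matrix of rank 12; reducing to Smith normal form yields diagonal entries (1,1,1,1,1,1,1,1,1,1,1,2).

From H_k ≅ ker(∂_k) / im(∂_{k+1}) we obtain:

  H_0: rank C_0 − rank ∂_1 = 7 − 6 = 1, and the invariant factors of ∂_1 are all 1, so H_0 ≅ Z.
  H_1: rank ker ∂_1 − rank ∂_2 = (18 − 6) − 12 = 0, and ∂_2 has invariant factor 2 > 1, so H_1 ≅ Z/2.
  H_2: rank ker ∂_2 − rank ∂_3 = (12 − 12) − 0 = 0, and there is no ∂_3, so H_2 ≅ 0.

(K is a triangulation of the real projective plane RP^2.)

H_0 = Z,  H_1 = Z/2,  H_2 = 0.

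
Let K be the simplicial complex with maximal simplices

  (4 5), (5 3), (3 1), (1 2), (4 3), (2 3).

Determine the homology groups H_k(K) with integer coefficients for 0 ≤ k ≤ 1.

Fix the vertex order 1 < 2 < 3 < 4 < 5 and write every simplex with vertices in increasing order. Then dim K = 1 and the simplices of K are:

  0-simplices (5): [1], [2], [3], [4], [5]
  1-simplices (6): [1,2], [1,3], [2,3], [3,4], [3,5], [4,5]

so the chain groups are C_0 ≅ Z^5, C_1 ≅ Z^6.

Boundary ∂_1: C_1 → C_0 is given by ∂[p,q] = [q] − [p]. For instance
  ∂[1,2] = [2] − [1].
The 5×6 boundary matrix has rank 4 and Smith normal form diag(1,1,1,1).

Reading off H_k = ker ∂_k / im ∂_{k+1}:

  H_0: rank C_0 − rank ∂_1 = 5 − 4 = 1, and the invariant factors of ∂_1 are all 1, so H_0 ≅ Z.
  H_1: rank ker ∂_1 − rank ∂_2 = (6 − 4) − 0 = 2, and there is no ∂_2, so H_1 ≅ Z^2.

As a check, the Euler characteristic is 5 − 6 = -1, which agrees with 1 − 2 = -1.

H_0 ≅ Z,  H_1 ≅ Z^2.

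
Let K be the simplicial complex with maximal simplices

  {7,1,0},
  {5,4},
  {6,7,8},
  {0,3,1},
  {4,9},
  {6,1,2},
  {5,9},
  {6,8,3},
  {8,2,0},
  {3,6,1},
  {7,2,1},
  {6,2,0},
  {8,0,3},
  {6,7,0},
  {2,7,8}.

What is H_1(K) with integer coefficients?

H_1 ≅ Z × Z/2.

We work with the vertex ordering 0 < 1 < 2 < 3 < 4 < 5 < 6 < 7 < 8 < 9. The simplices of K, each written with vertices in increasing order, are:

  0-simplices (10): [0], [1], [2], [3], [4], [5], [6], [7], [8], [9]
  1-simplices (21): [0,1], [0,2], [0,3], [0,6], [0,7], [0,8], [1,2], [1,3], [1,6], [1,7], [2,6], [2,7], [2,8], [3,6], [3,8], [4,5], [4,9], [5,9], [6,7], [6,8], [7,8]
  2-simplices (12): [0,1,3], [0,1,7], [0,2,6], [0,2,8], [0,3,8], [0,6,7], [1,2,6], [1,2,7], [1,3,6], [2,7,8], [3,6,8], [6,7,8]

Hence C_0 ≅ Z^10, C_1 ≅ Z^21, C_2 ≅ Z^12.

Boundary ∂_1: C_1 → C_0 maps an edge to its endpoints' difference, ∂[p,q] = q − p. For instance
  ∂[0,6] = [6] − [0].
As a 10×21 matrix over Z this has rank 8, with invariant factors (1,1,1,1,1,1,1,1).

The boundary map ∂_2: C_2 → C_1 sends each 2-simplex [p,q,r] to [q,r] − [p,r] + [p,q]. For instance
  ∂[0,2,8] = [2,8] − [0,8] + [0,2],
  ∂[1,2,7] = [2,7] − [1,7] + [1,2].
This gives a 21×12 integer matrix of rank 12; reducing to Smith normal form yields diagonal entries (1,1,1,1,1,1,1,1,1,1,1,2).

From H_k ≅ ker(∂_k) / im(∂_{k+1}) we obtain:

  H_1: rank ker ∂_1 − rank ∂_2 = (21 − 8) − 12 = 1, and ∂_2 has invariant factor 2 > 1, so H_1 ≅ Z × Z/2.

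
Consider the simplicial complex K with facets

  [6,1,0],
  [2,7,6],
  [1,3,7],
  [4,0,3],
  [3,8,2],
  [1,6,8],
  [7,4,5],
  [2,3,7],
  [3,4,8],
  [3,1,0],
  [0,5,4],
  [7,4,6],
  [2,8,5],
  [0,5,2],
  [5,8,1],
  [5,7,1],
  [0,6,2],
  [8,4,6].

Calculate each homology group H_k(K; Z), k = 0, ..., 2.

K has 9 vertices, 27 edges, 18 triangles.
rank ∂_0 = 0, rank ∂_1 = 8 ⇒ b_0 = 9 − 0 − 8 = 1; all invariant factors of ∂_1 are 1 so no torsion. So H_0 ≅ Z.
rank ∂_1 = 8, rank ∂_2 = 17 ⇒ b_1 = 27 − 8 − 17 = 2; all invariant factors of ∂_2 are 1 so no torsion. So H_1 ≅ Z^2.
rank ∂_2 = 17, rank ∂_3 = 0 ⇒ b_2 = 18 − 17 − 0 = 1. So H_2 ≅ Z.

H_0 = Z,  H_1 = Z^2,  H_2 = Z.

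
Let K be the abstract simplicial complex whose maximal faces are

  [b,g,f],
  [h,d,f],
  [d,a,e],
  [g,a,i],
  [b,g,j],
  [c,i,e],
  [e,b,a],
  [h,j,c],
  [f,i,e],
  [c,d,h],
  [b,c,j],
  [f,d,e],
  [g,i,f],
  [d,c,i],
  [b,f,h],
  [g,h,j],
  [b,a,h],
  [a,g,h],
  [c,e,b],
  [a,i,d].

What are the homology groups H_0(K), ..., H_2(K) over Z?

H_0 ≅ Z,  H_1 ≅ Z ⊕ Z/2,  H_2 = 0.

Take the total order a < b < c < d < e < f < g < h < i < j on the vertex set. Then K (dimension 2) consists of the simplices:

  0-simplices (10): a, b, c, d, e, f, g, h, i, j
  1-simplices (30): ab, ad, ae, ag, ah, ai, bc, be, bf, bg, bh, bj, cd, ce, ch, ci, cj, de, df, dh, di, ef, ei, fg, fh, fi, gh, gi, gj, hj
  2-simplices (20): abe, abh, ade, adi, agh, agi, bce, bcj, bfg, bfh, bgj, cdh, cdi, cei, chj, def, dfh, efi, fgi, ghj

Hence C_0 ≅ Z^10, C_1 ≅ Z^30, C_2 ≅ Z^20.

The boundary map ∂_1: C_1 → C_0 is given by ∂[p,q] = [q] − [p]. For instance
  ∂gh = h − g.
As a 10×30 matrix over Z this has rank 9, with invariant factors (1,1,1,1,1,1,1,1,1).

∂_2: C_2 → C_1 maps a triangle to the signed sum of its edges. For instance
  ∂abe = be − ae + ab,
  ∂bcj = cj − bj + bc.
As a 30×20 matrix over Z this has rank 20, with invariant factors (1,1,1,1,1,1,1,1,1,1,1,1,1,1,1,1,1,1,1,2).

Computing H_k = (kernel of ∂_k) / (image of ∂_{k+1}):

  H_0: rank C_0 − rank ∂_1 = 10 − 9 = 1, and the invariant factors of ∂_1 are all 1, so H_0 ≅ Z.
  H_1: rank ker ∂_1 − rank ∂_2 = (30 − 9) − 20 = 1, and ∂_2 has invariant factor 2 > 1, so H_1 ≅ Z ⊕ Z/2.
  H_2: rank ker ∂_2 − rank ∂_3 = (20 − 20) − 0 = 0, and there is no ∂_3, so H_2 ≅ 0.

(K is a triangulation of the Klein bottle.)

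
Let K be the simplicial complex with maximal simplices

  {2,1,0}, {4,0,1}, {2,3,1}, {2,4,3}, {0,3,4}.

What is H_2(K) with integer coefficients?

We work with the vertex ordering 0 < 1 < 2 < 3 < 4. The simplices of K, each written with vertices in increasing order, are:

  0-simplices (5): [0], [1], [2], [3], [4]
  1-simplices (10): [0,1], [0,2], [0,3], [0,4], [1,2], [1,3], [1,4], [2,3], [2,4], [3,4]
  2-simplices (5): [0,1,2], [0,1,4], [0,3,4], [1,2,3], [2,3,4]

giving chain groups C_0 ≅ Z^5, C_1 ≅ Z^10, C_2 ≅ Z^5.

∂_1: C_1 → C_0 sends each edge [p,q] (with p < q) to q − p. For instance
  ∂[0,3] = [3] − [0].
The resulting 5×10 matrix has rank 4, and its Smith normal form has invariant factors (1,1,1,1).

Boundary ∂_2: C_2 → C_1 acts by ∂[p,q,r] = [q,r] − [p,r] + [p,q]. For instance
  ∂[1,2,3] = [2,3] − [1,3] + [1,2],
  ∂[0,3,4] = [3,4] − [0,4] + [0,3].
The 10×5 boundary matrix has rank 5 and Smith normal form diag(1,1,1,1,1).

Reading off H_k = ker ∂_k / im ∂_{k+1}:

  H_2: rank ker ∂_2 − rank ∂_3 = (5 − 5) − 0 = 0, and there is no ∂_3, so H_2 ≅ 0.

(K is a triangulation of the Möbius band.)

H_2 ≅ 0.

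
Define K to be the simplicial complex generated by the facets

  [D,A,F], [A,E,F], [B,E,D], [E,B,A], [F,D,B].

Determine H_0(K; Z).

H_0 ≅ Z.

K has 5 vertices, 10 edges, 5 triangles.
rank ∂_0 = 0, rank ∂_1 = 4 ⇒ b_0 = 5 − 0 − 4 = 1; all invariant factors of ∂_1 are 1 so no torsion. So H_0 ≅ Z.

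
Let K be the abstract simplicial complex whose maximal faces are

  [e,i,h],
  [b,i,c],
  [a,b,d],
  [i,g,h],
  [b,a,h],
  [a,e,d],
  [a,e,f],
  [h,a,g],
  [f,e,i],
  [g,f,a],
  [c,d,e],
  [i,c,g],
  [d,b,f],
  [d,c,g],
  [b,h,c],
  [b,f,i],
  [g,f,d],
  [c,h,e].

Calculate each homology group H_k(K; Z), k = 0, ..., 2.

H_0 = Z,  H_1 = Z ⊕ Z/2Z,  H_2 = 0.

Take the total order a < b < c < d < e < f < g < h < i on the vertex set. Then K (dimension 2) consists of the simplices:

  0-simplices (9): a, b, c, d, e, f, g, h, i
  1-simplices (27): ab, ad, ae, af, ag, ah, bc, bd, bf, bh, bi, cd, ce, cg, ch, ci, de, df, dg, ef, eh, ei, fg, fi, gh, gi, hi
  2-simplices (18): abd, abh, ade, aef, afg, agh, bch, bci, bdf, bfi, cde, cdg, ceh, cgi, dfg, efi, ehi, ghi

Hence C_0 ≅ Z^9, C_1 ≅ Z^27, C_2 ≅ Z^18.

∂_1: C_1 → C_0 maps an edge to its endpoints' difference, ∂[p,q] = q − p. For instance
  ∂ah = h − a.
As a 9×27 matrix over Z this has rank 8, with invariant factors (1,1,1,1,1,1,1,1).

∂_2: C_2 → C_1 maps a triangle to the signed sum of its edges. For instance
  ∂abd = bd − ad + ab,
  ∂dfg = fg − dg + df.
As a 27×18 matrix over Z this has rank 18, with invariant factors (1,1,1,1,1,1,1,1,1,1,1,1,1,1,1,1,1,2).

From H_k ≅ ker(∂_k) / im(∂_{k+1}) we obtain:

  H_0: rank C_0 − rank ∂_1 = 9 − 8 = 1, and the invariant factors of ∂_1 are all 1, so H_0 = Z.
  H_1: rank ker ∂_1 − rank ∂_2 = (27 − 8) − 18 = 1, and ∂_2 has invariant factor 2 > 1, so H_1 = Z ⊕ Z/2Z.
  H_2: rank ker ∂_2 − rank ∂_3 = (18 − 18) − 0 = 0, and there is no ∂_3, so H_2 = 0.

As a check, the Euler characteristic is 9 − 27 + 18 = 0, which agrees with 1 − 1 + 0 = 0.
(K is a triangulation of the Klein bottle.)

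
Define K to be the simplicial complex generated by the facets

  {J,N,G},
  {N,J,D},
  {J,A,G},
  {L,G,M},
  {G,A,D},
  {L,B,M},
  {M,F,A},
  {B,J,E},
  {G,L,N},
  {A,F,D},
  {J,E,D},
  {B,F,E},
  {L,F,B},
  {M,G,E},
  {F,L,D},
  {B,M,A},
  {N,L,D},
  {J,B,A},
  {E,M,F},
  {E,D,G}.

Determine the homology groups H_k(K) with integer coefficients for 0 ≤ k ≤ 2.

Order the vertices as A < B < D < E < F < G < J < L < M < N. Listing each simplex with vertices in this order, K has dimension 2 with simplices:

  0-simplices (10): A, B, D, E, F, G, J, L, M, N
  1-simplices (30): AB, AD, AF, AG, AJ, AM, BE, BF, BJ, BL, BM, DE, DF, DG, DJ, DL, DN, EF, EG, EJ, EM, FL, FM, GJ, GL, GM, GN, JN, LM, LN
  2-simplices (20): ABJ, ABM, ADF, ADG, AFM, AGJ, BEF, BEJ, BFL, BLM, DEG, DEJ, DFL, DJN, DLN, EFM, EGM, GJN, GLM, GLN

so the chain groups are C_0 ≅ Z^10, C_1 ≅ Z^30, C_2 ≅ Z^20.

Boundary ∂_1: C_1 → C_0 is given by ∂[p,q] = [q] − [p]. For instance
  ∂AJ = J − A.
This gives a 10×30 integer matrix of rank 9; reducing to Smith normal form yields diagonal entries (1,1,1,1,1,1,1,1,1).

∂_2: C_2 → C_1 maps a triangle to the signed sum of its edges. For instance
  ∂GLM = LM − GM + GL,
  ∂DEG = EG − DG + DE.
The resulting 30×20 matrix has rank 20, and its Smith normal form has invariant factors (1,1,1,1,1,1,1,1,1,1,1,1,1,1,1,1,1,1,1,2).

Computing H_k = (kernel of ∂_k) / (image of ∂_{k+1}):

  H_0: rank C_0 − rank ∂_1 = 10 − 9 = 1, and the invariant factors of ∂_1 are all 1, so H_0 ≅ Z.
  H_1: rank ker ∂_1 − rank ∂_2 = (30 − 9) − 20 = 1, and ∂_2 has invariant factor 2 > 1, so H_1 ≅ Z ⊕ Z/2Z.
  H_2: rank ker ∂_2 − rank ∂_3 = (20 − 20) − 0 = 0, and there is no ∂_3, so H_2 ≅ 0.

As a check, the Euler characteristic is 10 − 30 + 20 = 0, which agrees with 1 − 1 + 0 = 0.
(K is a triangulation of the Klein bottle.)

H_0 ≅ Z,  H_1 ≅ Z ⊕ Z/2Z,  H_2 = 0.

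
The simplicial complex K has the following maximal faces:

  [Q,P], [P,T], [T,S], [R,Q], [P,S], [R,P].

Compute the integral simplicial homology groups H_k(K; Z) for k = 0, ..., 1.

H_0 ≅ Z,  H_1 ≅ Z^2.

K has 5 vertices, 6 edges.
rank ∂_0 = 0, rank ∂_1 = 4 ⇒ b_0 = 5 − 0 − 4 = 1; all invariant factors of ∂_1 are 1 so no torsion. So H_0 = Z.
rank ∂_1 = 4, rank ∂_2 = 0 ⇒ b_1 = 6 − 4 − 0 = 2. So H_1 = Z^2.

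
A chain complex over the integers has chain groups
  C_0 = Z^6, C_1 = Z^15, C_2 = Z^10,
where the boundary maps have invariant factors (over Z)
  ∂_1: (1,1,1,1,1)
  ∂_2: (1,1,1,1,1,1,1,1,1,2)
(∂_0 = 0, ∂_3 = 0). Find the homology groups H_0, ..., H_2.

H_0: b_0 = 6 − 0 − 5 = 1; torsion from ∂_1 factors > 1: none. So H_0 = Z.
H_1: b_1 = 15 − 5 − 10 = 0; torsion from ∂_2 factors > 1: [2]. So H_1 = Z/2.
H_2: b_2 = 10 − 10 − 0 = 0; torsion from ∂_3 factors > 1: none. So H_2 = 0.

H_0 = Z,  H_1 = Z/2,  H_2 = 0.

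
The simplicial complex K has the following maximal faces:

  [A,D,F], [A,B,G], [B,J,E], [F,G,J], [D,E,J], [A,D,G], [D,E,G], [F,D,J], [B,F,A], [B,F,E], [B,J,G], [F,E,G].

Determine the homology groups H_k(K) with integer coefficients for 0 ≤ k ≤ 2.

K has 7 vertices, 18 edges, 12 triangles.
rank ∂_0 = 0, rank ∂_1 = 6 ⇒ b_0 = 7 − 0 − 6 = 1; all invariant factors of ∂_1 are 1 so no torsion. So H_0 = Z.
rank ∂_1 = 6, rank ∂_2 = 12 ⇒ b_1 = 18 − 6 − 12 = 0; ∂_2 has invariant factor(s) [2] giving torsion. So H_1 = Z/2.
rank ∂_2 = 12, rank ∂_3 = 0 ⇒ b_2 = 12 − 12 − 0 = 0. So H_2 = 0.

H_0 ≅ Z,  H_1 ≅ Z/2,  H_2 = 0.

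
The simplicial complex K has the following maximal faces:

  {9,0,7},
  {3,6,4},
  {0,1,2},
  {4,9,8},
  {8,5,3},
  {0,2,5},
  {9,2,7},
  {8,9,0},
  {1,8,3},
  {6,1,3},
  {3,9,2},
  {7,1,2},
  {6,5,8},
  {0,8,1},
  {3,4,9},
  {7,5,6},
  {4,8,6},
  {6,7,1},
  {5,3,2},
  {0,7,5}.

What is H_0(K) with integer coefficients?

H_0 = Z.

Take the total order 0 < 1 < 2 < 3 < 4 < 5 < 6 < 7 < 8 < 9 on the vertex set. Then K (dimension 2) consists of the simplices:

  0-simplices (10): [0], [1], [2], [3], [4], [5], [6], [7], [8], [9]
  1-simplices (30): (30 of them)
  2-simplices (20): (20 of them)

so the chain groups are C_0 ≅ Z^10, C_1 ≅ Z^30, C_2 ≅ Z^20.

∂_1: C_1 → C_0 is given by ∂[p,q] = [q] − [p].
As a 10×30 matrix over Z this has rank 9, with invariant factors (1,1,1,1,1,1,1,1,1).

The boundary map ∂_2: C_2 → C_1 sends each 2-simplex [p,q,r] to [q,r] − [p,r] + [p,q]. For instance
  ∂[3,4,9] = [4,9] − [3,9] + [3,4],
  ∂[1,6,7] = [6,7] − [1,7] + [1,6].
The 30×20 boundary matrix has rank 20 and Smith normal form diag(1,1,1,1,1,1,1,1,1,1,1,1,1,1,1,1,1,1,1,2).

Now H_k = ker ∂_k / im ∂_{k+1}, so:

  H_0: rank C_0 − rank ∂_1 = 10 − 9 = 1, and the invariant factors of ∂_1 are all 1, so H_0 = Z.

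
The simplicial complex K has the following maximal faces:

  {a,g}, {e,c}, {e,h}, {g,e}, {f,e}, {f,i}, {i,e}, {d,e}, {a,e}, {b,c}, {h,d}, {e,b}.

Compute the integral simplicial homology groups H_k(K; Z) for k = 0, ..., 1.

H_0 ≅ Z,  H_1 ≅ Z^4.

We work with the vertex ordering a < b < c < d < e < f < g < h < i. The simplices of K, each written with vertices in increasing order, are:

  0-simplices (9): a, b, c, d, e, f, g, h, i
  1-simplices (12): ae, ag, bc, be, ce, de, dh, ef, eg, eh, ei, fi

so the chain groups are C_0 ≅ Z^9, C_1 ≅ Z^12.

The boundary map ∂_1: C_1 → C_0 maps an edge to its endpoints' difference, ∂[p,q] = q − p. For instance
  ∂de = e − d.
As a 9×12 matrix over Z this has rank 8, with invariant factors (1,1,1,1,1,1,1,1).

Computing H_k = (kernel of ∂_k) / (image of ∂_{k+1}):

  H_0: rank C_0 − rank ∂_1 = 9 − 8 = 1, and the invariant factors of ∂_1 are all 1, so H_0 = Z.
  H_1: rank ker ∂_1 − rank ∂_2 = (12 − 8) − 0 = 4, and there is no ∂_2, so H_1 = Z^4.

As a check, the Euler characteristic is 9 − 12 = -3, which agrees with 1 − 4 = -3.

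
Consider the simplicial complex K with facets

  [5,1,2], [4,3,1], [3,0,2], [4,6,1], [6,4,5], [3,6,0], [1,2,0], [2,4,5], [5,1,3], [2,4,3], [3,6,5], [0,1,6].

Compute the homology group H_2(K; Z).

H_2 ≅ 0.

Order the vertices as 0 < 1 < 2 < 3 < 4 < 5 < 6. Listing each simplex with vertices in this order, K has dimension 2 with simplices:

  0-simplices (7): [0], [1], [2], [3], [4], [5], [6]
  1-simplices (18): [0,1], [0,2], [0,3], [0,6], [1,2], [1,3], [1,4], [1,5], [1,6], [2,3], [2,4], [2,5], [3,4], [3,5], [3,6], [4,5], [4,6], [5,6]
  2-simplices (12): [0,1,2], [0,1,6], [0,2,3], [0,3,6], [1,2,5], [1,3,4], [1,3,5], [1,4,6], [2,3,4], [2,4,5], [3,5,6], [4,5,6]

Hence C_0 ≅ Z^7, C_1 ≅ Z^18, C_2 ≅ Z^12.

The boundary map ∂_1: C_1 → C_0 sends each edge [p,q] (with p < q) to q − p. For instance
  ∂[3,6] = [6] − [3].
The 7×18 boundary matrix has rank 6 and Smith normal form diag(1,1,1,1,1,1).

The boundary map ∂_2: C_2 → C_1 maps a triangle to the signed sum of its edges. For instance
  ∂[0,3,6] = [3,6] − [0,6] + [0,3],
  ∂[0,1,6] = [1,6] − [0,6] + [0,1].
As a 18×12 matrix over Z this has rank 12, with invariant factors (1,1,1,1,1,1,1,1,1,1,1,2).

Reading off H_k = ker ∂_k / im ∂_{k+1}:

  H_2: rank ker ∂_2 − rank ∂_3 = (12 − 12) − 0 = 0, and there is no ∂_3, so H_2 ≅ 0.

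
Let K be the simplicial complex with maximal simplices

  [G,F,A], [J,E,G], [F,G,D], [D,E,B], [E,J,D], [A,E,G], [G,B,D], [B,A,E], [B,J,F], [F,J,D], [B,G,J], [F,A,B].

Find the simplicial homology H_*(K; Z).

H_0 ≅ Z,  H_1 ≅ Z_2,  H_2 = 0.

Fix the vertex order A < B < D < E < F < G < J and write every simplex with vertices in increasing order. Then dim K = 2 and the simplices of K are:

  0-simplices (7): A, B, D, E, F, G, J
  1-simplices (18): AB, AE, AF, AG, BD, BE, BF, BG, BJ, DE, DF, DG, DJ, EG, EJ, FG, FJ, GJ
  2-simplices (12): ABE, ABF, AEG, AFG, BDE, BDG, BFJ, BGJ, DEJ, DFG, DFJ, EGJ

giving chain groups C_0 ≅ Z^7, C_1 ≅ Z^18, C_2 ≅ Z^12.

∂_1: C_1 → C_0 is given by ∂[p,q] = [q] − [p]. For instance
  ∂DF = F − D.
As a 7×18 matrix over Z this has rank 6, with invariant factors (1,1,1,1,1,1).

The boundary map ∂_2: C_2 → C_1 sends each 2-simplex [p,q,r] to [q,r] − [p,r] + [p,q]. For instance
  ∂BDG = DG − BG + BD,
  ∂BDE = DE − BE + BD.
As a 18×12 matrix over Z this has rank 12, with invariant factors (1,1,1,1,1,1,1,1,1,1,1,2).

Now H_k = ker ∂_k / im ∂_{k+1}, so:

  H_0: rank C_0 − rank ∂_1 = 7 − 6 = 1, and the invariant factors of ∂_1 are all 1, so H_0 = Z.
  H_1: rank ker ∂_1 − rank ∂_2 = (18 − 6) − 12 = 0, and ∂_2 has invariant factor 2 > 1, so H_1 = Z_2.
  H_2: rank ker ∂_2 − rank ∂_3 = (12 − 12) − 0 = 0, and there is no ∂_3, so H_2 = 0.

As a check, the Euler characteristic is 7 − 18 + 12 = 1, which agrees with 1 − 0 + 0 = 1.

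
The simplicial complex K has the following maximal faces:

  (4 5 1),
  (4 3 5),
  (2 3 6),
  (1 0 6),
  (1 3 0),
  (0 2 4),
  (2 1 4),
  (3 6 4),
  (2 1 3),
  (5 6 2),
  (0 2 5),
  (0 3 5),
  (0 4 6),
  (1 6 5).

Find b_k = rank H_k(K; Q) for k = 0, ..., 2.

We work with the vertex ordering 0 < 1 < 2 < 3 < 4 < 5 < 6. The simplices of K, each written with vertices in increasing order, are:

  0-simplices (7): [0], [1], [2], [3], [4], [5], [6]
  1-simplices (21): [0,1], [0,2], [0,3], [0,4], [0,5], [0,6], [1,2], [1,3], [1,4], [1,5], [1,6], [2,3], [2,4], [2,5], [2,6], [3,4], [3,5], [3,6], [4,5], [4,6], [5,6]
  2-simplices (14): [0,1,3], [0,1,6], [0,2,4], [0,2,5], [0,3,5], [0,4,6], [1,2,3], [1,2,4], [1,4,5], [1,5,6], [2,3,6], [2,5,6], [3,4,5], [3,4,6]

giving chain groups C_0 ≅ Z^7, C_1 ≅ Z^21, C_2 ≅ Z^14.

∂_1: C_1 → C_0 maps an edge to its endpoints' difference, ∂[p,q] = q − p. For instance
  ∂[2,4] = [4] − [2].
As a 7×21 matrix over Z this has rank 6, with invariant factors (1,1,1,1,1,1).

Boundary ∂_2: C_2 → C_1 acts by ∂[p,q,r] = [q,r] − [p,r] + [p,q]. For instance
  ∂[0,1,3] = [1,3] − [0,3] + [0,1],
  ∂[2,3,6] = [3,6] − [2,6] + [2,3].
The resulting 21×14 matrix has rank 13, and its Smith normal form has invariant factors (1,1,1,1,1,1,1,1,1,1,1,1,1).

Reading off H_k = ker ∂_k / im ∂_{k+1}:

  H_0: rank C_0 − rank ∂_1 = 7 − 6 = 1, and the invariant factors of ∂_1 are all 1, so H_0 ≅ Z.
  H_1: rank ker ∂_1 − rank ∂_2 = (21 − 6) − 13 = 2, and the invariant factors of ∂_2 are all 1, so H_1 ≅ Z^2.
  H_2: rank ker ∂_2 − rank ∂_3 = (14 − 13) − 0 = 1, and there is no ∂_3, so H_2 ≅ Z.

As a check, the Euler characteristic is 7 − 21 + 14 = 0, which agrees with 1 − 2 + 1 = 0.

Hence the Betti numbers are b_0 = 1, b_1 = 2, b_2 = 1.

b_0 = 1, b_1 = 2, b_2 = 1.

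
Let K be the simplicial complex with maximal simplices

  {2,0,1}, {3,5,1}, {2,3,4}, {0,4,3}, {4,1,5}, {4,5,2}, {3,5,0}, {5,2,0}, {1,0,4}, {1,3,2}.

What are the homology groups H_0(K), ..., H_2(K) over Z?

H_0 = Z,  H_1 = Z/2Z,  H_2 = 0.

We work with the vertex ordering 0 < 1 < 2 < 3 < 4 < 5. The simplices of K, each written with vertices in increasing order, are:

  0-simplices (6): [0], [1], [2], [3], [4], [5]
  1-simplices (15): [0,1], [0,2], [0,3], [0,4], [0,5], [1,2], [1,3], [1,4], [1,5], [2,3], [2,4], [2,5], [3,4], [3,5], [4,5]
  2-simplices (10): [0,1,2], [0,1,4], [0,2,5], [0,3,4], [0,3,5], [1,2,3], [1,3,5], [1,4,5], [2,3,4], [2,4,5]

so the chain groups are C_0 ≅ Z^6, C_1 ≅ Z^15, C_2 ≅ Z^10.

Boundary ∂_1: C_1 → C_0 is given by ∂[p,q] = [q] − [p]. For instance
  ∂[0,5] = [5] − [0].
As a 6×15 matrix over Z this has rank 5, with invariant factors (1,1,1,1,1).

∂_2: C_2 → C_1 sends each 2-simplex [p,q,r] to [q,r] − [p,r] + [p,q]. For instance
  ∂[1,3,5] = [3,5] − [1,5] + [1,3],
  ∂[2,4,5] = [4,5] − [2,5] + [2,4].
The 15×10 boundary matrix has rank 10 and Smith normal form diag(1,1,1,1,1,1,1,1,1,2).

Reading off H_k = ker ∂_k / im ∂_{k+1}:

  H_0: rank C_0 − rank ∂_1 = 6 − 5 = 1, and the invariant factors of ∂_1 are all 1, so H_0 = Z.
  H_1: rank ker ∂_1 − rank ∂_2 = (15 − 5) − 10 = 0, and ∂_2 has invariant factor 2 > 1, so H_1 = Z/2Z.
  H_2: rank ker ∂_2 − rank ∂_3 = (10 − 10) − 0 = 0, and there is no ∂_3, so H_2 = 0.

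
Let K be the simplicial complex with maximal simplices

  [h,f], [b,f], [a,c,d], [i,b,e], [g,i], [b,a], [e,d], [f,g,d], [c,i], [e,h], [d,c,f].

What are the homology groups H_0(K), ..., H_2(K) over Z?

Fix the vertex order a < b < c < d < e < f < g < h < i and write every simplex with vertices in increasing order. Then dim K = 2 and the simplices of K are:

  0-simplices (9): a, b, c, d, e, f, g, h, i
  1-simplices (17): ab, ac, ad, be, bf, bi, cd, cf, ci, de, df, dg, eh, ei, fg, fh, gi
  2-simplices (4): acd, bei, cdf, dfg

so the chain groups are C_0 ≅ Z^9, C_1 ≅ Z^17, C_2 ≅ Z^4.

Boundary ∂_1: C_1 → C_0 is given by ∂[p,q] = [q] − [p]. For instance
  ∂ac = c − a.
The resulting 9×17 matrix has rank 8, and its Smith normal form has invariant factors (1,1,1,1,1,1,1,1).

Boundary ∂_2: C_2 → C_1 acts by ∂[p,q,r] = [q,r] − [p,r] + [p,q]. For instance
  ∂dfg = fg − dg + df,
  ∂cdf = df − cf + cd.
As a 17×4 matrix over Z this has rank 4, with invariant factors (1,1,1,1).

Computing H_k = (kernel of ∂_k) / (image of ∂_{k+1}):

  H_0: rank C_0 − rank ∂_1 = 9 − 8 = 1, and the invariant factors of ∂_1 are all 1, so H_0 = Z.
  H_1: rank ker ∂_1 − rank ∂_2 = (17 − 8) − 4 = 5, and the invariant factors of ∂_2 are all 1, so H_1 = Z^5.
  H_2: rank ker ∂_2 − rank ∂_3 = (4 − 4) − 0 = 0, and there is no ∂_3, so H_2 = 0.

H_0 ≅ Z,  H_1 ≅ Z^5,  H_2 = 0.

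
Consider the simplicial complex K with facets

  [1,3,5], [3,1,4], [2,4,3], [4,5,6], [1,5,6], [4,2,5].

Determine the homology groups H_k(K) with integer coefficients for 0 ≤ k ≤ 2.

H_0 = Z,  H_1 = Z,  H_2 = 0.

K has 6 vertices, 12 edges, 6 triangles.
rank ∂_0 = 0, rank ∂_1 = 5 ⇒ b_0 = 6 − 0 − 5 = 1; all invariant factors of ∂_1 are 1 so no torsion. So H_0 = Z.
rank ∂_1 = 5, rank ∂_2 = 6 ⇒ b_1 = 12 − 5 − 6 = 1; all invariant factors of ∂_2 are 1 so no torsion. So H_1 = Z.
rank ∂_2 = 6, rank ∂_3 = 0 ⇒ b_2 = 6 − 6 − 0 = 0. So H_2 = 0.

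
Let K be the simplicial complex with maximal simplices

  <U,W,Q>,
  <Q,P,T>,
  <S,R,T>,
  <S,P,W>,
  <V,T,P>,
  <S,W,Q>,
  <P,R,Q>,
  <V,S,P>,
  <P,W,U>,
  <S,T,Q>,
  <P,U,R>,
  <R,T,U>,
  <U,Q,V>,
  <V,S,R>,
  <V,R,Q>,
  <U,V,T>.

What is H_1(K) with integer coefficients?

H_1 = Z^2.

Take the total order P < Q < R < S < T < U < V < W on the vertex set. Then K (dimension 2) consists of the simplices:

  0-simplices (8): P, Q, R, S, T, U, V, W
  1-simplices (24): PQ, PR, PS, PT, PU, PV, PW, QR, QS, QT, QU, QV, QW, RS, RT, RU, RV, ST, SV, SW, TU, TV, UV, UW
  2-simplices (16): PQR, PQT, PRU, PSV, PSW, PTV, PUW, QRV, QST, QSW, QUV, QUW, RST, RSV, RTU, TUV

giving chain groups C_0 ≅ Z^8, C_1 ≅ Z^24, C_2 ≅ Z^16.

The boundary map ∂_1: C_1 → C_0 is given by ∂[p,q] = [q] − [p]. For instance
  ∂PU = U − P.
As a 8×24 matrix over Z this has rank 7, with invariant factors (1,1,1,1,1,1,1).

∂_2: C_2 → C_1 maps a triangle to the signed sum of its edges. For instance
  ∂PQR = QR − PR + PQ,
  ∂PRU = RU − PU + PR.
The 24×16 boundary matrix has rank 15 and Smith normal form diag(1,1,1,1,1,1,1,1,1,1,1,1,1,1,1).

From H_k ≅ ker(∂_k) / im(∂_{k+1}) we obtain:

  H_1: rank ker ∂_1 − rank ∂_2 = (24 − 7) − 15 = 2, and the invariant factors of ∂_2 are all 1, so H_1 = Z^2.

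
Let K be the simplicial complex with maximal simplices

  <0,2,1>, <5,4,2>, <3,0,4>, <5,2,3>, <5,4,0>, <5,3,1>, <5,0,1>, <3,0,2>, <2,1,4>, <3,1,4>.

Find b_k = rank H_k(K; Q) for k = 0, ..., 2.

Fix the vertex order 0 < 1 < 2 < 3 < 4 < 5 and write every simplex with vertices in increasing order. Then dim K = 2 and the simplices of K are:

  0-simplices (6): [0], [1], [2], [3], [4], [5]
  1-simplices (15): [0,1], [0,2], [0,3], [0,4], [0,5], [1,2], [1,3], [1,4], [1,5], [2,3], [2,4], [2,5], [3,4], [3,5], [4,5]
  2-simplices (10): [0,1,2], [0,1,5], [0,2,3], [0,3,4], [0,4,5], [1,2,4], [1,3,4], [1,3,5], [2,3,5], [2,4,5]

so the chain groups are C_0 ≅ Z^6, C_1 ≅ Z^15, C_2 ≅ Z^10.

Boundary ∂_1: C_1 → C_0 maps an edge to its endpoints' difference, ∂[p,q] = q − p. For instance
  ∂[0,2] = [2] − [0].
This gives a 6×15 integer matrix of rank 5; reducing to Smith normal form yields diagonal entries (1,1,1,1,1).

The boundary map ∂_2: C_2 → C_1 maps a triangle to the signed sum of its edges. For instance
  ∂[0,3,4] = [3,4] − [0,4] + [0,3],
  ∂[1,3,4] = [3,4] − [1,4] + [1,3].
As a 15×10 matrix over Z this has rank 10, with invariant factors (1,1,1,1,1,1,1,1,1,2).

Computing H_k = (kernel of ∂_k) / (image of ∂_{k+1}):

  H_0: rank C_0 − rank ∂_1 = 6 − 5 = 1, and the invariant factors of ∂_1 are all 1, so H_0 ≅ Z.
  H_1: rank ker ∂_1 − rank ∂_2 = (15 − 5) − 10 = 0, and ∂_2 has invariant factor 2 > 1, so H_1 ≅ Z/2.
  H_2: rank ker ∂_2 − rank ∂_3 = (10 − 10) − 0 = 0, and there is no ∂_3, so H_2 ≅ 0.

As a check, the Euler characteristic is 6 − 15 + 10 = 1, which agrees with 1 − 0 + 0 = 1.
(K is a triangulation of the real projective plane RP^2.)

Hence the Betti numbers are b_0 = 1, b_1 = 0, b_2 = 0.

b_0 = 1, b_1 = 0, b_2 = 0.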